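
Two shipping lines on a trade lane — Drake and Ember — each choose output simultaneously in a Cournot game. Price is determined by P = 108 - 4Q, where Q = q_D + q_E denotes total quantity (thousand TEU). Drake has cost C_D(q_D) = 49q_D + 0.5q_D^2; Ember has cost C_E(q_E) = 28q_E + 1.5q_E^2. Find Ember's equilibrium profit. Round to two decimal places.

187.02

Drake's profit: π_D = (108 - 4Q)q_D - (49q_D + (1/2)q_D²). Setting ∂π_D/∂q_D = 0: 59 - 9q_D - 4(q_E) = 0.
Ember's profit: π_E = (108 - 4Q)q_E - (28q_E + (3/2)q_E²). Setting ∂π_E/∂q_E = 0: 80 - 11q_E - 4(q_D) = 0.
Best responses: q_D = (59 - 4q_E)/9, q_E = (80 - 4q_D)/11.
Solving the pair: q_D = 329/83, q_E = 484/83.
Price P = 108 - 4·(813/83) = 68.8193.
Ember's profit: 68.8193·(484/83) - 28·(484/83) - (3/2)(484/83)² = 187.0240.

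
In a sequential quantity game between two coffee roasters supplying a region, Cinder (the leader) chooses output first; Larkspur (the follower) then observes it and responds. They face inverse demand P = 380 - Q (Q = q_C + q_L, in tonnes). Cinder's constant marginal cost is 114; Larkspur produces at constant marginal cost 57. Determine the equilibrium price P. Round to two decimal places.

166.25

The follower Larkspur best-responds to any q_C: π_L = (380 - Q)q_L - 57q_L.
Setting the follower's marginal profit to zero, 323 - q_C - 2q_L = 0, i.e. q_L = (323 - q_C)/2.
The leader anticipates this reaction. Substituting into P = 380 - Q gives P = 437/2 - (1/2)q_C, so π_C = (437/2 - (1/2)q_C)q_C - 114q_C.
Leader FOC: 209/2 - q_C = 0, so q_C = 209/2.
Then q_L = (323 - 209/2)/2 = 437/4.
Total output Q = 855/4, so price P = 380 - 855/4 = 665/4.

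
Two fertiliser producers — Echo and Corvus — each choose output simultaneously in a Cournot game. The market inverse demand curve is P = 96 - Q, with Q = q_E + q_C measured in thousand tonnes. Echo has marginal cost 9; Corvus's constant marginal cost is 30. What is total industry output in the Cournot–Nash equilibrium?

Echo's profit: π_E = (96 - Q)q_E - (9q_E). Setting ∂π_E/∂q_E = 0: 87 - 2q_E - (q_C) = 0.
Corvus's first-order condition: 66 - 2q_C - (q_E) = 0.
Rearranging gives the reaction functions q_E = (87 - q_C)/2 and q_C = (66 - q_E)/2.
Substituting one into the other gives q_E = 36 and q_C = 15.
Total output Q = 36 + 15 = 51.

51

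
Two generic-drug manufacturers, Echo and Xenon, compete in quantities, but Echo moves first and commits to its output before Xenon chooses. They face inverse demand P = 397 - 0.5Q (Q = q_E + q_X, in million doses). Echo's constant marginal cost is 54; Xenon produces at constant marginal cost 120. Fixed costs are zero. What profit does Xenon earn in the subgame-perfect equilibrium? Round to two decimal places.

2628.13

The follower Xenon best-responds to any q_E: π_X = (397 - 0.5Q)q_X - 120q_X.
∂π_X/∂q_X = 277 - (1/2)q_E - q_X = 0 gives the reaction function q_X = (277 - (1/2)q_E).
The leader anticipates this reaction. Substituting into P = 397 - 0.5Q gives P = 517/2 - (1/4)q_E, so π_E = (517/2 - (1/4)q_E)q_E - 54q_E.
Leader FOC: 409/2 - (1/2)q_E = 0, so q_E = 409.
Then q_X = (277 - (1/2)·409) = 145/2.
Price P = 397 - (1/2)·(963/2) = 625/4.
Xenon's profit: (625/4 - 120)·(145/2) = 2628.1250.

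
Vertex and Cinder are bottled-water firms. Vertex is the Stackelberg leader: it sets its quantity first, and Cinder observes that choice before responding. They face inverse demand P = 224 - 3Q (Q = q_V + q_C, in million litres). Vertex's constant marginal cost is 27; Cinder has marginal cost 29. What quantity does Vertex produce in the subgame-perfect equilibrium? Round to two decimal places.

The follower Cinder best-responds to any q_V: π_C = (224 - 3Q)q_C - 29q_C.
∂π_C/∂q_C = 195 - 3q_V - 6q_C = 0 gives the reaction function q_C = (195 - 3q_V)/6.
The leader anticipates this reaction. Substituting into P = 224 - 3Q gives P = 253/2 - (3/2)q_V, so π_V = (253/2 - (3/2)q_V)q_V - 27q_V.
Maximising: ∂π_V/∂q_V = 199/2 - 3q_V = 0, giving q_V = 199/6.
Then q_C = (195 - 3·(199/6))/6 = 191/12.

33.17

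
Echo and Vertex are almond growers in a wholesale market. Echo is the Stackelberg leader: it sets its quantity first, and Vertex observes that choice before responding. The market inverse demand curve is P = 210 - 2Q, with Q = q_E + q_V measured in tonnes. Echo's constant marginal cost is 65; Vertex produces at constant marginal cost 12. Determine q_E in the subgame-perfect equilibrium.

Solve by backward induction. Given q_E, the follower Vertex maximises π_V = (210 - 2q_E - 2q_V)q_V - 12q_V.
∂π_V/∂q_V = 198 - 2q_E - 4q_V = 0 gives the reaction function q_V = (198 - 2q_E)/4.
Echo substitutes q_V(q_E) into its own profit: π_E = q_E(210 - 2q_E - (198 - 2q_E)/2) - 65q_E = (111 - q_E)q_E - 65q_E.
The leader's first-order condition 46 - 2q_E = 0 yields q_E = 23.
Then q_V = (198 - 2·23)/4 = 38.

23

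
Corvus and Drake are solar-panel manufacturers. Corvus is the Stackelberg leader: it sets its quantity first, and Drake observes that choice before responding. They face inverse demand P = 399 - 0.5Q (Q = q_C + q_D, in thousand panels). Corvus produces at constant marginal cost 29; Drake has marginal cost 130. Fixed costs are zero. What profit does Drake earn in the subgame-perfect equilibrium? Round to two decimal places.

561.13

Solve by backward induction. Given q_C, the follower Drake maximises π_D = (399 - (1/2)q_C - (1/2)q_D)q_D - 130q_D.
Setting the follower's marginal profit to zero, 269 - (1/2)q_C - q_D = 0, i.e. q_D = (269 - (1/2)q_C).
The leader anticipates this reaction. Substituting into P = 399 - 0.5Q gives P = 529/2 - (1/4)q_C, so π_C = (529/2 - (1/4)q_C)q_C - 29q_C.
Leader FOC: 471/2 - (1/2)q_C = 0, so q_C = 471.
Then q_D = (269 - (1/2)·471) = 67/2.
Price P = 399 - (1/2)·(1009/2) = 587/4.
Drake's profit: (587/4 - 130)·(67/2) = 561.1250.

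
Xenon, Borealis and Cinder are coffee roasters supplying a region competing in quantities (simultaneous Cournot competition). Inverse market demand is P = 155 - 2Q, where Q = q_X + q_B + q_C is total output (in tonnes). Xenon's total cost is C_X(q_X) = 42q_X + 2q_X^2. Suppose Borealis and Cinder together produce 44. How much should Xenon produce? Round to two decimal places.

With rivals' combined output fixed at 44, Xenon's profit is π_X = (155 - 2·44 - 2q_X)q_X - (42q_X + 2q_X²) = (67 - 2q_X)q_X - (42q_X + 2q_X²).
∂π_X/∂q_X = 25 - 8q_X = 0, so q_X = 25/8.

3.13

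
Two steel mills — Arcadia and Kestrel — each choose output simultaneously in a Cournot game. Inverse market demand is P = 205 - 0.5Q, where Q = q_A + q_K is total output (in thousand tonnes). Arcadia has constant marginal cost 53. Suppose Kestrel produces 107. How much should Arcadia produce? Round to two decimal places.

98.50

With the rival's output fixed at 107, Arcadia's profit is π_A = (205 - (1/2)·107 - (1/2)q_A)q_A - (53q_A) = (303/2 - (1/2)q_A)q_A - (53q_A).
∂π_A/∂q_A = 197/2 - q_A = 0, so q_A = 197/2.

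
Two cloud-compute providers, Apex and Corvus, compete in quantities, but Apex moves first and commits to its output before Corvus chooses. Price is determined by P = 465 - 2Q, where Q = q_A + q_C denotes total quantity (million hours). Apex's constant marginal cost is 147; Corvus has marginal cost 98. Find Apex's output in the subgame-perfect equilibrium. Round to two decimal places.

67.25

The follower Corvus best-responds to any q_A: π_C = (465 - 2Q)q_C - 98q_C.
∂π_C/∂q_C = 367 - 2q_A - 4q_C = 0 gives the reaction function q_C = (367 - 2q_A)/4.
The leader anticipates this reaction. Substituting into P = 465 - 2Q gives P = 563/2 - q_A, so π_A = (563/2 - q_A)q_A - 147q_A.
The leader's first-order condition 269/2 - 2q_A = 0 yields q_A = 269/4.
Then q_C = (367 - 2·(269/4))/4 = 465/8.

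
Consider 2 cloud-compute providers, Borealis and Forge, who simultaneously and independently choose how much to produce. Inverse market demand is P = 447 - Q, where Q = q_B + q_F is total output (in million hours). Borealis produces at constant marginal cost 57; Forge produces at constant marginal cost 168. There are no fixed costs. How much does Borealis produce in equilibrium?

167

Borealis's profit: π_B = (447 - Q)q_B - (57q_B). Setting ∂π_B/∂q_B = 0: 390 - 2q_B - (q_F) = 0.
Forge's profit: π_F = (447 - Q)q_F - (168q_F). Setting ∂π_F/∂q_F = 0: 279 - 2q_F - (q_B) = 0.
Rearranging gives the reaction functions q_B = (390 - q_F)/2 and q_F = (279 - q_B)/2.
Substituting one into the other gives q_B = 167 and q_F = 56.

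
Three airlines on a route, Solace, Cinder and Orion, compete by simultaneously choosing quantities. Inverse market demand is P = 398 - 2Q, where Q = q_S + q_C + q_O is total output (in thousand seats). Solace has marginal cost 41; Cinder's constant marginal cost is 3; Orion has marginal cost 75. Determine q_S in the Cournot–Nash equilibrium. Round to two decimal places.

44.13

Solace's profit: π_S = (398 - 2Q)q_S - (41q_S). Setting ∂π_S/∂q_S = 0: 357 - 4q_S - 2(q_C + q_O) = 0.
Cinder's first-order condition: 395 - 4q_C - 2(q_S + q_O) = 0.
Orion's profit: π_O = (398 - 2Q)q_O - (75q_O). Setting ∂π_O/∂q_O = 0: 323 - 4q_O - 2(q_S + q_C) = 0.
Adding the 3 first-order conditions: 1075 − 8Q = 0, so Q = 1075/8.
Back-substituting: q_S = (357 − 1075/4)/2 = 353/8, q_C = (395 − 1075/4)/2 = 505/8, q_O = (323 − 1075/4)/2 = 217/8.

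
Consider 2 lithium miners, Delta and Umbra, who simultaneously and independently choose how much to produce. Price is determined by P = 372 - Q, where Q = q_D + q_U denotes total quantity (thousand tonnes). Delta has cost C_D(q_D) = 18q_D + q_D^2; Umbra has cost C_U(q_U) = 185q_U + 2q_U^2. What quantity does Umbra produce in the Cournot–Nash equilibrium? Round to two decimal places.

Delta's profit: π_D = (372 - Q)q_D - (18q_D + q_D²). Setting ∂π_D/∂q_D = 0: 354 - 4q_D - (q_U) = 0.
Umbra's first-order condition: 187 - 6q_U - (q_D) = 0.
Rearranging gives the reaction functions q_D = (354 - q_U)/4 and q_U = (187 - q_D)/6.
Substituting one into the other gives q_D = 1937/23 and q_U = 394/23.

17.13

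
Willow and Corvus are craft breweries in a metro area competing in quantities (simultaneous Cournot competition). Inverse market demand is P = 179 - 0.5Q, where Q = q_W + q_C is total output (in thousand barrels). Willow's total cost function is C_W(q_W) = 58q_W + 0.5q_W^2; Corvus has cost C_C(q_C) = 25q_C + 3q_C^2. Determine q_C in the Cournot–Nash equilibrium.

18

Willow's profit: π_W = (179 - 0.5Q)q_W - (58q_W + (1/2)q_W²). Setting ∂π_W/∂q_W = 0: 121 - 2q_W - (1/2)(q_C) = 0.
Corvus's first-order condition: 154 - 7q_C - (1/2)(q_W) = 0.
Rearranging gives the reaction functions q_W = (121 - (1/2)q_C)/2 and q_C = (154 - (1/2)q_W)/7.
Solving the pair: q_W = 56, q_C = 18.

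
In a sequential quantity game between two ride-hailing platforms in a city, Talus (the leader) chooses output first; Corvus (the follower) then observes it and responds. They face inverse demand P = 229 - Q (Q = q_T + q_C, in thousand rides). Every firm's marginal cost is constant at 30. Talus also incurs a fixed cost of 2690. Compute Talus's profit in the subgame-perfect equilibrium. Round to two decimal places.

2260.13

The follower Corvus best-responds to any q_T: π_C = (229 - Q)q_C - 30q_C.
∂π_C/∂q_C = 199 - q_T - 2q_C = 0 gives the reaction function q_C = (199 - q_T)/2.
Talus substitutes q_C(q_T) into its own profit: π_T = q_T(229 - q_T - (199 - q_T)/2) - 30q_T = (259/2 - (1/2)q_T)q_T - 30q_T.
Leader FOC: 199/2 - q_T = 0, so q_T = 199/2.
Then q_C = (199 - 199/2)/2 = 199/4.
Price P = 229 - 597/4 = 319/4.
Talus's profit: (319/4 - 30)·(199/2) - 2690 = 2260.1250.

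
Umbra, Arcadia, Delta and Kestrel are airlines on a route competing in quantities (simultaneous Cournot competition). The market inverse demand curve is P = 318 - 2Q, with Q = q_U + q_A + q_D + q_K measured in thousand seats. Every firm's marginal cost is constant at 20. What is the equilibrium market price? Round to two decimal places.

79.60

A representative firm's profit is π_i = q_i(318 - 2Q) - 20q_i.
Setting ∂π_i/∂q_i = 0 with rivals' quantities fixed: 298 - 4q_i - 2·Σ_{j≠i} q_j = 0.
By symmetry each firm produces the same amount; substituting Σ_{j≠i} q_j = 3q_i yields q_i = 298/10 = 149/5.
Total output Q = 596/5, so price P = 318 - 2·(596/5) = 398/5.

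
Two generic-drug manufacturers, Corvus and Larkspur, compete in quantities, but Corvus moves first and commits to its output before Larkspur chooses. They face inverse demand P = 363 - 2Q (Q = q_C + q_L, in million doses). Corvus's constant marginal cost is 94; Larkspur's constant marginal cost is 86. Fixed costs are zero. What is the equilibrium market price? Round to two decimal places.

159.25

Solve by backward induction. Given q_C, the follower Larkspur maximises π_L = (363 - 2q_C - 2q_L)q_L - 86q_L.
Setting the follower's marginal profit to zero, 277 - 2q_C - 4q_L = 0, i.e. q_L = (277 - 2q_C)/4.
Corvus substitutes q_L(q_C) into its own profit: π_C = q_C(363 - 2q_C - (277 - 2q_C)/2) - 94q_C = (449/2 - q_C)q_C - 94q_C.
Maximising: ∂π_C/∂q_C = 261/2 - 2q_C = 0, giving q_C = 261/4.
Then q_L = (277 - 2·(261/4))/4 = 293/8.
Total output Q = 815/8, so price P = 363 - 2·(815/8) = 637/4.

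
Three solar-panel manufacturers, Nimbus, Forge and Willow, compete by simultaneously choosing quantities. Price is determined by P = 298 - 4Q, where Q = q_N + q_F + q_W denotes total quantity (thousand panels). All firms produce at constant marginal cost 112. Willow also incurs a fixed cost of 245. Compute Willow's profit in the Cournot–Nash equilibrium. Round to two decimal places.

295.56

Each firm earns π_i = (298 - 4Q)q_i - 112q_i.
First-order condition (treating rivals' output as given): 186 - 8q_i - 4·Σ_{j≠i} q_j = 0.
By symmetry each firm produces the same amount; substituting Σ_{j≠i} q_j = 2q_i yields q_i = 186/16 = 93/8.
Price P = 298 - 4·(279/8) = 317/2.
Willow's profit: (317/2 - 112)·(93/8) - 245 = 295.5625.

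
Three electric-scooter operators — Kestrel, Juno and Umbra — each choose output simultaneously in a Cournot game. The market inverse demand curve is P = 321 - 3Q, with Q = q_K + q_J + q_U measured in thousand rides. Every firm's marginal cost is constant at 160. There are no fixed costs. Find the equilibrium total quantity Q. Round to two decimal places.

Each firm earns π_i = (321 - 3Q)q_i - 160q_i.
Setting ∂π_i/∂q_i = 0 with rivals' quantities fixed: 161 - 6q_i - 3·Σ_{j≠i} q_j = 0.
With identical firms every q_j equals q_i, so Σ_{j≠i} q_j = 2q_i and 161 = 12q_i, giving q_i = 161/12.
Total output Q = 161/12 + 161/12 + 161/12 = 161/4.

40.25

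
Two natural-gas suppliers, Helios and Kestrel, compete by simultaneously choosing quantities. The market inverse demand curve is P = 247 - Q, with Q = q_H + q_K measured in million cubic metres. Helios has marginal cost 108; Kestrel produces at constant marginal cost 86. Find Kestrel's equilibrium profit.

3721

Helios's profit: π_H = (247 - Q)q_H - (108q_H). Setting ∂π_H/∂q_H = 0: 139 - 2q_H - (q_K) = 0.
Kestrel's profit: π_K = (247 - Q)q_K - (86q_K). Setting ∂π_K/∂q_K = 0: 161 - 2q_K - (q_H) = 0.
So q_H = (139 - q_K)/2 and q_K = (161 - q_H)/2.
Solving the pair: q_H = 39, q_K = 61.
Price P = 247 - 100 = 147.
Kestrel's profit: (147 - 86)·61 = 3721.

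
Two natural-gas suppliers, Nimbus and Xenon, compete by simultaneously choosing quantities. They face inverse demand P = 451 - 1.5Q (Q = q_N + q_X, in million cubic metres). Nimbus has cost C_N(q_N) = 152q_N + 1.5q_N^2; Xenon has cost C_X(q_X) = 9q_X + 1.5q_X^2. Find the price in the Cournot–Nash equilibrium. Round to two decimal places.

302.80

Nimbus's profit: π_N = (451 - 1.5Q)q_N - (152q_N + (3/2)q_N²). Setting ∂π_N/∂q_N = 0: 299 - 6q_N - (3/2)(q_X) = 0.
Xenon's profit: π_X = (451 - 1.5Q)q_X - (9q_X + (3/2)q_X²). Setting ∂π_X/∂q_X = 0: 442 - 6q_X - (3/2)(q_N) = 0.
So q_N = (299 - (3/2)q_X)/6 and q_X = (442 - (3/2)q_N)/6.
Substituting one into the other gives q_N = 1508/45 and q_X = 65.2889.
Total output Q = 494/5, so price P = 451 - (3/2)·(494/5) = 1514/5.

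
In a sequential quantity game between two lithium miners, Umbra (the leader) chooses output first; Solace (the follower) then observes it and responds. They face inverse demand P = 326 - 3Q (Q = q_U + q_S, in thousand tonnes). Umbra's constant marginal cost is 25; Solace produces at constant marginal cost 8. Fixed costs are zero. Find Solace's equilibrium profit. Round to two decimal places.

2581.33

Solve by backward induction. Given q_U, the follower Solace maximises π_S = (326 - 3q_U - 3q_S)q_S - 8q_S.
Follower FOC: 318 - 3q_U - 6q_S = 0, so q_S(q_U) = (318 - 3q_U)/6.
The leader anticipates this reaction. Substituting into P = 326 - 3Q gives P = 167 - (3/2)q_U, so π_U = (167 - (3/2)q_U)q_U - 25q_U.
Maximising: ∂π_U/∂q_U = 142 - 3q_U = 0, giving q_U = 142/3.
Then q_S = (318 - 3·(142/3))/6 = 88/3.
Price P = 326 - 3·(230/3) = 96.
Solace's profit: (96 - 8)·(88/3) = 2581.3333.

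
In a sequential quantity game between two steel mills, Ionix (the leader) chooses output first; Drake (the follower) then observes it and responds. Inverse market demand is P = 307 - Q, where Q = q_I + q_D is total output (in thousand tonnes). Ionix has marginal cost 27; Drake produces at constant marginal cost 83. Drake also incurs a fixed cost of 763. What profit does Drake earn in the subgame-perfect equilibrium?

Solve by backward induction. Given q_I, the follower Drake maximises π_D = (307 - q_I - q_D)q_D - 83q_D.
Follower FOC: 224 - q_I - 2q_D = 0, so q_D(q_I) = (224 - q_I)/2.
Ionix substitutes q_D(q_I) into its own profit: π_I = q_I(307 - q_I - (224 - q_I)/2) - 27q_I = (195 - (1/2)q_I)q_I - 27q_I.
Maximising: ∂π_I/∂q_I = 168 - q_I = 0, giving q_I = 168.
Then q_D = (224 - 168)/2 = 28.
Price P = 307 - 196 = 111.
Drake's profit: (111 - 83)·28 - 763 = 21.

21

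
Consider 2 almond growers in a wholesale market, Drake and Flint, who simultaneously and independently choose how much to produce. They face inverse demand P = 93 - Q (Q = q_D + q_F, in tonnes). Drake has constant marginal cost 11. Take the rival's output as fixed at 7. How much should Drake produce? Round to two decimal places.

With the rival's output fixed at 7, Drake's profit is π_D = (93 - 7 - q_D)q_D - (11q_D) = (86 - q_D)q_D - (11q_D).
∂π_D/∂q_D = 75 - 2q_D = 0, so q_D = 75/2.

37.50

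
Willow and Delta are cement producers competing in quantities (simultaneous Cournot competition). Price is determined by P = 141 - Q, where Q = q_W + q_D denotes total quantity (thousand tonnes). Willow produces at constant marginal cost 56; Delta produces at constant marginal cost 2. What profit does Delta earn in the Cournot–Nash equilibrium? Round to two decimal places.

Willow's profit: π_W = (141 - Q)q_W - (56q_W). Setting ∂π_W/∂q_W = 0: 85 - 2q_W - (q_D) = 0.
Delta's first-order condition: 139 - 2q_D - (q_W) = 0.
Rearranging gives the reaction functions q_W = (85 - q_D)/2 and q_D = (139 - q_W)/2.
Substituting one into the other gives q_W = 31/3 and q_D = 193/3.
Price P = 141 - 224/3 = 199/3.
Delta's profit: (199/3 - 2)·(193/3) = 4138.7778.

4138.78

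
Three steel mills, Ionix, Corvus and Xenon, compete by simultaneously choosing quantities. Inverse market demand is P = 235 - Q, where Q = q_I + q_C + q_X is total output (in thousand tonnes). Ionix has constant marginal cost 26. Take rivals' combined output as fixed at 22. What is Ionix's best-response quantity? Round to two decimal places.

93.50

With rivals' combined output fixed at 22, Ionix's profit is π_I = (235 - 22 - q_I)q_I - (26q_I) = (213 - q_I)q_I - (26q_I).
∂π_I/∂q_I = 187 - 2q_I = 0, so q_I = 187/2.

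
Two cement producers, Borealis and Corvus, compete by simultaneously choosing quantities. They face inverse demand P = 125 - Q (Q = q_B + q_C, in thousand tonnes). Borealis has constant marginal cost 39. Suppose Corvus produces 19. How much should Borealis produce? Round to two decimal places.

33.50

With the rival's output fixed at 19, Borealis's profit is π_B = (125 - 19 - q_B)q_B - (39q_B) = (106 - q_B)q_B - (39q_B).
∂π_B/∂q_B = 67 - 2q_B = 0, so q_B = 67/2.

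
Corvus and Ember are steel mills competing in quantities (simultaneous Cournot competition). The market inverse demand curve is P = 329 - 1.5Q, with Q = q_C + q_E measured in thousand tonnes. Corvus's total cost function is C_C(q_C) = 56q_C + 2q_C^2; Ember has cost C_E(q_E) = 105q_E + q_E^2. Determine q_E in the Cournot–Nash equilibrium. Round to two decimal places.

35.37

Corvus's profit: π_C = (329 - 1.5Q)q_C - (56q_C + 2q_C²). Setting ∂π_C/∂q_C = 0: 273 - 7q_C - (3/2)(q_E) = 0.
Ember's first-order condition: 224 - 5q_E - (3/2)(q_C) = 0.
So q_C = (273 - (3/2)q_E)/7 and q_E = (224 - (3/2)q_C)/5.
Solving the pair: q_C = 31.4198, q_E = 35.3740.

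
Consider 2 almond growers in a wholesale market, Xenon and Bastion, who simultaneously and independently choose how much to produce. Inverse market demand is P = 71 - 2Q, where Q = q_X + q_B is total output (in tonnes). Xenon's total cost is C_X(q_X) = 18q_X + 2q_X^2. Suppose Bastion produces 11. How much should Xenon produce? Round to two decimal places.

With the rival's output fixed at 11, Xenon's profit is π_X = (71 - 2·11 - 2q_X)q_X - (18q_X + 2q_X²) = (49 - 2q_X)q_X - (18q_X + 2q_X²).
∂π_X/∂q_X = 31 - 8q_X = 0, so q_X = 31/8.

3.88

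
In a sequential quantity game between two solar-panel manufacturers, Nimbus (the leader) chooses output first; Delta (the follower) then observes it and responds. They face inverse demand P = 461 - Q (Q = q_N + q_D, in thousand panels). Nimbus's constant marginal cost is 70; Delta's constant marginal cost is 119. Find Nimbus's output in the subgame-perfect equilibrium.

Solve by backward induction. Given q_N, the follower Delta maximises π_D = (461 - q_N - q_D)q_D - 119q_D.
∂π_D/∂q_D = 342 - q_N - 2q_D = 0 gives the reaction function q_D = (342 - q_N)/2.
Nimbus substitutes q_D(q_N) into its own profit: π_N = q_N(461 - q_N - (342 - q_N)/2) - 70q_N = (290 - (1/2)q_N)q_N - 70q_N.
Leader FOC: 220 - q_N = 0, so q_N = 220.
Then q_D = (342 - 220)/2 = 61.

220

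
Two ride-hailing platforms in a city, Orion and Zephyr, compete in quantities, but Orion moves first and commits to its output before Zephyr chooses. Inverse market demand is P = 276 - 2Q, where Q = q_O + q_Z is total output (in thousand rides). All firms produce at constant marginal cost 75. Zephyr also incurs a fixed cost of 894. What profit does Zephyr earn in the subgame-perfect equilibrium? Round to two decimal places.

368.53

Solve by backward induction. Given q_O, the follower Zephyr maximises π_Z = (276 - 2q_O - 2q_Z)q_Z - 75q_Z.
Setting the follower's marginal profit to zero, 201 - 2q_O - 4q_Z = 0, i.e. q_Z = (201 - 2q_O)/4.
The leader anticipates this reaction. Substituting into P = 276 - 2Q gives P = 351/2 - q_O, so π_O = (351/2 - q_O)q_O - 75q_O.
Leader FOC: 201/2 - 2q_O = 0, so q_O = 201/4.
Then q_Z = (201 - 2·(201/4))/4 = 201/8.
Price P = 276 - 2·(603/8) = 501/4.
Zephyr's profit: (501/4 - 75)·(201/8) - 894 = 368.5313.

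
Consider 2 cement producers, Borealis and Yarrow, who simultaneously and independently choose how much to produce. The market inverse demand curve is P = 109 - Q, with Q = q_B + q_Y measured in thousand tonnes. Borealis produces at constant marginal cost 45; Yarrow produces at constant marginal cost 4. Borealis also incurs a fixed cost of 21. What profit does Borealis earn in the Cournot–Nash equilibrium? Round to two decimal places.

37.78

Borealis's profit: π_B = (109 - Q)q_B - (45q_B). Setting ∂π_B/∂q_B = 0: 64 - 2q_B - (q_Y) = 0.
Yarrow's first-order condition: 105 - 2q_Y - (q_B) = 0.
So q_B = (64 - q_Y)/2 and q_Y = (105 - q_B)/2.
Solving the pair: q_B = 23/3, q_Y = 146/3.
Price P = 109 - 169/3 = 158/3.
Borealis's profit: (158/3 - 45)·(23/3) - 21 = 340/9.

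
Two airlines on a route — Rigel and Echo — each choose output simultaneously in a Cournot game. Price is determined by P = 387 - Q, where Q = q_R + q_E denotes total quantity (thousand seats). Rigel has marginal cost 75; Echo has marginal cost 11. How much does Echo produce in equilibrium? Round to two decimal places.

146.67

Rigel's profit: π_R = (387 - Q)q_R - (75q_R). Setting ∂π_R/∂q_R = 0: 312 - 2q_R - (q_E) = 0.
Echo's profit: π_E = (387 - Q)q_E - (11q_E). Setting ∂π_E/∂q_E = 0: 376 - 2q_E - (q_R) = 0.
So q_R = (312 - q_E)/2 and q_E = (376 - q_R)/2.
Substituting one into the other gives q_R = 248/3 and q_E = 440/3.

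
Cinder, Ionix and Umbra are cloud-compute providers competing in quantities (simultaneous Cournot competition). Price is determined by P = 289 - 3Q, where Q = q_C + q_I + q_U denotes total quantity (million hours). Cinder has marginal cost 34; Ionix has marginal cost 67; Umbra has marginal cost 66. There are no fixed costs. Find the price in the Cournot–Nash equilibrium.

114

Cinder's profit: π_C = (289 - 3Q)q_C - (34q_C). Setting ∂π_C/∂q_C = 0: 255 - 6q_C - 3(q_I + q_U) = 0.
Ionix's profit: π_I = (289 - 3Q)q_I - (67q_I). Setting ∂π_I/∂q_I = 0: 222 - 6q_I - 3(q_C + q_U) = 0.
Umbra's first-order condition: 223 - 6q_U - 3(q_C + q_I) = 0.
Adding the 3 first-order conditions: 700 − 12Q = 0, so Q = 175/3.
Back-substituting: q_C = (255 − 175)/3 = 80/3, q_I = (222 − 175)/3 = 47/3, q_U = (223 − 175)/3 = 16.
Total output Q = 175/3, so price P = 289 - 3·(175/3) = 114.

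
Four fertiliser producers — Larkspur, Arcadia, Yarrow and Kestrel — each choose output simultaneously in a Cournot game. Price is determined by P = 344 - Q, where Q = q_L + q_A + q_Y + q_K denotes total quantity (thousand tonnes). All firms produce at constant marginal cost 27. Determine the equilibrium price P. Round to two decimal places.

A representative firm's profit is π_i = q_i(344 - Q) - 27q_i.
First-order condition (treating rivals' output as given): 317 - 2q_i - Σ_{j≠i} q_j = 0.
By symmetry each firm produces the same amount; substituting Σ_{j≠i} q_j = 3q_i yields q_i = 317/5.
Total output Q = 1268/5, so price P = 344 - 1268/5 = 452/5.

90.40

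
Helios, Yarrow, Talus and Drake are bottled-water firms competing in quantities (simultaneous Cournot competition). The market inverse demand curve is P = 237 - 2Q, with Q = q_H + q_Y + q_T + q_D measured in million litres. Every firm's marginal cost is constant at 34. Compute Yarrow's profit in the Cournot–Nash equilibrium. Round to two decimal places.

824.18

Each firm earns π_i = (237 - 2Q)q_i - 34q_i.
Setting ∂π_i/∂q_i = 0 with rivals' quantities fixed: 203 - 4q_i - 2·Σ_{j≠i} q_j = 0.
With identical firms every q_j equals q_i, so Σ_{j≠i} q_j = 3q_i and 203 = 10q_i, giving q_i = 203/10.
Price P = 237 - 2·(406/5) = 373/5.
Yarrow's profit: (373/5 - 34)·(203/10) = 824.1800.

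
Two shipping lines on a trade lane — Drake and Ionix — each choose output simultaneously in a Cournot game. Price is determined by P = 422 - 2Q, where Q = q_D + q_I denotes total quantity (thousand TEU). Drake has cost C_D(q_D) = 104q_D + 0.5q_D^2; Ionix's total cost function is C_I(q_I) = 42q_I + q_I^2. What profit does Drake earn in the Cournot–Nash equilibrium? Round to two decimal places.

4873.91

Drake's profit: π_D = (422 - 2Q)q_D - (104q_D + (1/2)q_D²). Setting ∂π_D/∂q_D = 0: 318 - 5q_D - 2(q_I) = 0.
Ionix's first-order condition: 380 - 6q_I - 2(q_D) = 0.
Rearranging gives the reaction functions q_D = (318 - 2q_I)/5 and q_I = (380 - 2q_D)/6.
Solving the pair: q_D = 574/13, q_I = 632/13.
Price P = 422 - 2·(1206/13) = 236.4615.
Drake's profit: 236.4615·(574/13) - 104·(574/13) - (1/2)(574/13)² = 4873.9053.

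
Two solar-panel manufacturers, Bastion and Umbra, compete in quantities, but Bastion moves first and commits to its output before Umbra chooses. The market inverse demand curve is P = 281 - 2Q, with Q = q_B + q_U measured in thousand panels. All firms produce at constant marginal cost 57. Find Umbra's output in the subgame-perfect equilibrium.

The follower Umbra best-responds to any q_B: π_U = (281 - 2Q)q_U - 57q_U.
∂π_U/∂q_U = 224 - 2q_B - 4q_U = 0 gives the reaction function q_U = (224 - 2q_B)/4.
Bastion substitutes q_U(q_B) into its own profit: π_B = q_B(281 - 2q_B - (224 - 2q_B)/2) - 57q_B = (169 - q_B)q_B - 57q_B.
Maximising: ∂π_B/∂q_B = 112 - 2q_B = 0, giving q_B = 56.
Then q_U = (224 - 2·56)/4 = 28.

28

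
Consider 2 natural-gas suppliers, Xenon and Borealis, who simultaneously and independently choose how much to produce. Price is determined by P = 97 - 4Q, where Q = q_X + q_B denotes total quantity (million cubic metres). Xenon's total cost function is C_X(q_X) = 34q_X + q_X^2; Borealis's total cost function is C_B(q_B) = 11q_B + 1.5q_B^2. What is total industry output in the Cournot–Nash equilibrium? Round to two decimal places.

10.18

Xenon's profit: π_X = (97 - 4Q)q_X - (34q_X + q_X²). Setting ∂π_X/∂q_X = 0: 63 - 10q_X - 4(q_B) = 0.
Borealis's profit: π_B = (97 - 4Q)q_B - (11q_B + (3/2)q_B²). Setting ∂π_B/∂q_B = 0: 86 - 11q_B - 4(q_X) = 0.
Rearranging gives the reaction functions q_X = (63 - 4q_B)/10 and q_B = (86 - 4q_X)/11.
Substituting one into the other gives q_X = 349/94 and q_B = 304/47.
Total output Q = 349/94 + 304/47 = 957/94.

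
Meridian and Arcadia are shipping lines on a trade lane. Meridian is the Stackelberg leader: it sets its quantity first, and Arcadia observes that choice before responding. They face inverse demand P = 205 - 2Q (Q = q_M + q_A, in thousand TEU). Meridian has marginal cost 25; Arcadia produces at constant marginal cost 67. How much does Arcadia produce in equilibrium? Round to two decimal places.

The follower Arcadia best-responds to any q_M: π_A = (205 - 2Q)q_A - 67q_A.
Follower FOC: 138 - 2q_M - 4q_A = 0, so q_A(q_M) = (138 - 2q_M)/4.
The leader anticipates this reaction. Substituting into P = 205 - 2Q gives P = 136 - q_M, so π_M = (136 - q_M)q_M - 25q_M.
Leader FOC: 111 - 2q_M = 0, so q_M = 111/2.
Then q_A = (138 - 2·(111/2))/4 = 27/4.

6.75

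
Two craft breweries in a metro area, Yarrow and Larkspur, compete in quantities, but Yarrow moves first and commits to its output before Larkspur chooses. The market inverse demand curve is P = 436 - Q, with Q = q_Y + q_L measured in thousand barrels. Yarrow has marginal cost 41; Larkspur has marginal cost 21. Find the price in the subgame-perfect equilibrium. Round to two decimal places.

134.75

Solve by backward induction. Given q_Y, the follower Larkspur maximises π_L = (436 - q_Y - q_L)q_L - 21q_L.
Follower FOC: 415 - q_Y - 2q_L = 0, so q_L(q_Y) = (415 - q_Y)/2.
Yarrow substitutes q_L(q_Y) into its own profit: π_Y = q_Y(436 - q_Y - (415 - q_Y)/2) - 41q_Y = (457/2 - (1/2)q_Y)q_Y - 41q_Y.
The leader's first-order condition 375/2 - q_Y = 0 yields q_Y = 375/2.
Then q_L = (415 - 375/2)/2 = 455/4.
Total output Q = 1205/4, so price P = 436 - 1205/4 = 539/4.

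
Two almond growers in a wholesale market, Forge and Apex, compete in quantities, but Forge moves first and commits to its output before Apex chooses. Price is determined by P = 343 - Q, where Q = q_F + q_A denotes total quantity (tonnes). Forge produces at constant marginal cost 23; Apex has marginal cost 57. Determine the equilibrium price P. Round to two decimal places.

Solve by backward induction. Given q_F, the follower Apex maximises π_A = (343 - q_F - q_A)q_A - 57q_A.
∂π_A/∂q_A = 286 - q_F - 2q_A = 0 gives the reaction function q_A = (286 - q_F)/2.
Forge substitutes q_A(q_F) into its own profit: π_F = q_F(343 - q_F - (286 - q_F)/2) - 23q_F = (200 - (1/2)q_F)q_F - 23q_F.
Maximising: ∂π_F/∂q_F = 177 - q_F = 0, giving q_F = 177.
Then q_A = (286 - 177)/2 = 109/2.
Total output Q = 463/2, so price P = 343 - 463/2 = 223/2.

111.50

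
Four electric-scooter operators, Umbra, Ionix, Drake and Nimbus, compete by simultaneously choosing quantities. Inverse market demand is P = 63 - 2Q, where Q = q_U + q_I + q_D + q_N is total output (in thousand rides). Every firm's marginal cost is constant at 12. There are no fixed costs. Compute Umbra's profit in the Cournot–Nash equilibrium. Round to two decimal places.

A representative firm's profit is π_i = q_i(63 - 2Q) - 12q_i.
First-order condition (treating rivals' output as given): 51 - 4q_i - 2·Σ_{j≠i} q_j = 0.
With identical firms every q_j equals q_i, so Σ_{j≠i} q_j = 3q_i and 51 = 10q_i, giving q_i = 51/10.
Price P = 63 - 2·(102/5) = 111/5.
Umbra's profit: (111/5 - 12)·(51/10) = 52.0200.

52.02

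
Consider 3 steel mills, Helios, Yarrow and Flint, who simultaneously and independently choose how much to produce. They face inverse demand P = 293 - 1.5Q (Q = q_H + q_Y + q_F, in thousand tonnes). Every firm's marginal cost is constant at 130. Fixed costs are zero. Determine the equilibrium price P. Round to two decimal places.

Each firm earns π_i = (293 - 1.5Q)q_i - 130q_i.
Setting ∂π_i/∂q_i = 0 with rivals' quantities fixed: 163 - 3q_i - (3/2)·Σ_{j≠i} q_j = 0.
By symmetry each firm produces the same amount; substituting Σ_{j≠i} q_j = 2q_i yields q_i = 163/6.
Total output Q = 163/2, so price P = 293 - (3/2)·(163/2) = 683/4.

170.75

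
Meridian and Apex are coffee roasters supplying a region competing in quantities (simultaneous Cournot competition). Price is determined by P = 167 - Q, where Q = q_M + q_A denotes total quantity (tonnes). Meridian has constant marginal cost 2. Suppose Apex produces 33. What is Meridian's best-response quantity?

With the rival's output fixed at 33, Meridian's profit is π_M = (167 - 33 - q_M)q_M - (2q_M) = (134 - q_M)q_M - (2q_M).
∂π_M/∂q_M = 132 - 2q_M = 0, so q_M = 66.

66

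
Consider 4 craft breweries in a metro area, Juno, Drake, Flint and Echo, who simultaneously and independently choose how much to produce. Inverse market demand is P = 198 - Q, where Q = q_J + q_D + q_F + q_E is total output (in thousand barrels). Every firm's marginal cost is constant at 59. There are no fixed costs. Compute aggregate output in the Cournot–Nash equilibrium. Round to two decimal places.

Each firm earns π_i = (198 - Q)q_i - 59q_i.
First-order condition (treating rivals' output as given): 139 - 2q_i - Σ_{j≠i} q_j = 0.
By symmetry each firm produces the same amount; substituting Σ_{j≠i} q_j = 3q_i yields q_i = 139/5.
Total output Q = 139/5 + 139/5 + 139/5 + 139/5 = 556/5.

111.20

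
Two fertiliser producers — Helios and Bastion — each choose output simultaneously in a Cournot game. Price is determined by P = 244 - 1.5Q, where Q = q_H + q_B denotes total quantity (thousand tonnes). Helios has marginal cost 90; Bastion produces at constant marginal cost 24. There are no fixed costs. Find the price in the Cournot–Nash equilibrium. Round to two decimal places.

119.33

Helios's profit: π_H = (244 - 1.5Q)q_H - (90q_H). Setting ∂π_H/∂q_H = 0: 154 - 3q_H - (3/2)(q_B) = 0.
Bastion's profit: π_B = (244 - 1.5Q)q_B - (24q_B). Setting ∂π_B/∂q_B = 0: 220 - 3q_B - (3/2)(q_H) = 0.
Rearranging gives the reaction functions q_H = (154 - (3/2)q_B)/3 and q_B = (220 - (3/2)q_H)/3.
Solving the pair: q_H = 176/9, q_B = 572/9.
Total output Q = 748/9, so price P = 244 - (3/2)·(748/9) = 358/3.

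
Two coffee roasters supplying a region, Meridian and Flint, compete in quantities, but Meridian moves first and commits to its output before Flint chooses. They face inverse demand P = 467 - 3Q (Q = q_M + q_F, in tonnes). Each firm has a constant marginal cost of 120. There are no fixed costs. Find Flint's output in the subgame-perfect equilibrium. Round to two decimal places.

28.92

Solve by backward induction. Given q_M, the follower Flint maximises π_F = (467 - 3q_M - 3q_F)q_F - 120q_F.
Setting the follower's marginal profit to zero, 347 - 3q_M - 6q_F = 0, i.e. q_F = (347 - 3q_M)/6.
Meridian substitutes q_F(q_M) into its own profit: π_M = q_M(467 - 3q_M - (347 - 3q_M)/2) - 120q_M = (587/2 - (3/2)q_M)q_M - 120q_M.
Leader FOC: 347/2 - 3q_M = 0, so q_M = 347/6.
Then q_F = (347 - 3·(347/6))/6 = 347/12.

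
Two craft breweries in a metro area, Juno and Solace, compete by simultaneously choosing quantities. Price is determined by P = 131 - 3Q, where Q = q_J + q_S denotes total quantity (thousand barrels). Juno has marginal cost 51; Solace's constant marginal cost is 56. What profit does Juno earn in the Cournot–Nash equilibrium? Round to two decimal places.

Juno's profit: π_J = (131 - 3Q)q_J - (51q_J). Setting ∂π_J/∂q_J = 0: 80 - 6q_J - 3(q_S) = 0.
Solace's first-order condition: 75 - 6q_S - 3(q_J) = 0.
So q_J = (80 - 3q_S)/6 and q_S = (75 - 3q_J)/6.
Solving the pair: q_J = 85/9, q_S = 70/9.
Price P = 131 - 3·(155/9) = 238/3.
Juno's profit: (238/3 - 51)·(85/9) = 267.5926.

267.59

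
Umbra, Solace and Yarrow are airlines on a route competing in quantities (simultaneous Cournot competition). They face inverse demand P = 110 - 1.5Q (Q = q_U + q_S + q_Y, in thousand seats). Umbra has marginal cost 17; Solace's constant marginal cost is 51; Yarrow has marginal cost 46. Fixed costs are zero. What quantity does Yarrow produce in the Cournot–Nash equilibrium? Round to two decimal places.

6.67

Umbra's profit: π_U = (110 - 1.5Q)q_U - (17q_U). Setting ∂π_U/∂q_U = 0: 93 - 3q_U - (3/2)(q_S + q_Y) = 0.
Solace's first-order condition: 59 - 3q_S - (3/2)(q_U + q_Y) = 0.
Yarrow's profit: π_Y = (110 - 1.5Q)q_Y - (46q_Y). Setting ∂π_Y/∂q_Y = 0: 64 - 3q_Y - (3/2)(q_U + q_S) = 0.
Adding the 3 first-order conditions: 216 − 6Q = 0, so Q = 36.
Back-substituting: q_U = (93 − 54)/(3/2) = 26, q_S = (59 − 54)/(3/2) = 10/3, q_Y = (64 − 54)/(3/2) = 20/3.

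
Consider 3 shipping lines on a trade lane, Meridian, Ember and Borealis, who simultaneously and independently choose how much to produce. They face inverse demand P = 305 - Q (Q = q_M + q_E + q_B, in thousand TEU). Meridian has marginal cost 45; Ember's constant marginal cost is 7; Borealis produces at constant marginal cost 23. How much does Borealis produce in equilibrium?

72

Meridian's profit: π_M = (305 - Q)q_M - (45q_M). Setting ∂π_M/∂q_M = 0: 260 - 2q_M - (q_E + q_B) = 0.
Ember's first-order condition: 298 - 2q_E - (q_M + q_B) = 0.
Borealis's first-order condition: 282 - 2q_B - (q_M + q_E) = 0.
Summing all 3 equations gives 840 − 4Q = 0, hence Q = 210.
Back-substituting: q_M = (260 − 210) = 50, q_E = (298 − 210) = 88, q_B = (282 − 210) = 72.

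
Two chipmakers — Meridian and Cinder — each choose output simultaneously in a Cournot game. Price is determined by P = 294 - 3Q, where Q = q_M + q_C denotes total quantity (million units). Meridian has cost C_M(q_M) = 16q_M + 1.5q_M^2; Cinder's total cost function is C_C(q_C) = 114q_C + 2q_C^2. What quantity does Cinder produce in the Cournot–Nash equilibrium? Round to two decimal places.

Meridian's profit: π_M = (294 - 3Q)q_M - (16q_M + (3/2)q_M²). Setting ∂π_M/∂q_M = 0: 278 - 9q_M - 3(q_C) = 0.
Cinder's first-order condition: 180 - 10q_C - 3(q_M) = 0.
Rearranging gives the reaction functions q_M = (278 - 3q_C)/9 and q_C = (180 - 3q_M)/10.
Solving the pair: q_M = 27.6543, q_C = 262/27.

9.70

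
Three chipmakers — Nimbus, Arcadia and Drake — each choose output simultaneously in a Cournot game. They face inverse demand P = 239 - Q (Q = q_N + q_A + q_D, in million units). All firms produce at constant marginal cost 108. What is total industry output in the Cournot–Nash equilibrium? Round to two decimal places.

98.25

Each firm earns π_i = (239 - Q)q_i - 108q_i.
First-order condition (treating rivals' output as given): 131 - 2q_i - Σ_{j≠i} q_j = 0.
By symmetry each firm produces the same amount; substituting Σ_{j≠i} q_j = 2q_i yields q_i = 131/4.
Total output Q = 131/4 + 131/4 + 131/4 = 393/4.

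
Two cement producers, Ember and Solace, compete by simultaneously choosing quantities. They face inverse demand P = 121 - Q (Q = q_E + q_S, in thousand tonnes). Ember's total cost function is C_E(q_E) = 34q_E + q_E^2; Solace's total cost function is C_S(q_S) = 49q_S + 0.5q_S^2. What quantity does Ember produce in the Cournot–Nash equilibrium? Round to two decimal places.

17.18

Ember's profit: π_E = (121 - Q)q_E - (34q_E + q_E²). Setting ∂π_E/∂q_E = 0: 87 - 4q_E - (q_S) = 0.
Solace's profit: π_S = (121 - Q)q_S - (49q_S + (1/2)q_S²). Setting ∂π_S/∂q_S = 0: 72 - 3q_S - (q_E) = 0.
Best responses: q_E = (87 - q_S)/4, q_S = (72 - q_E)/3.
Solving the pair: q_E = 189/11, q_S = 201/11.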